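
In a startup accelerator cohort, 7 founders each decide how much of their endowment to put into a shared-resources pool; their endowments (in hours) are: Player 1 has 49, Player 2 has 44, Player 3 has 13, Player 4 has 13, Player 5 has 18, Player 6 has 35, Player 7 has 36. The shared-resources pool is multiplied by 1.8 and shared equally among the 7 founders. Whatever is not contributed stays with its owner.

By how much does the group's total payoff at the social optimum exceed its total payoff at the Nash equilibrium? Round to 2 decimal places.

The private return per contributed unit is 1.8/7 = 0.2571 < 1 for every player regardless of endowment, so the Nash equilibrium is zero contribution and the group total is Σ E_j = 49 + 44 + 13 + 13 + 18 + 35 + 36 = 208.
Each contributed unit returns 1.800 to the group, so the social optimum is full contribution by everyone: group total = 1.800 × 208 = 374.40.
Efficiency loss = (1.800 − 1) × 208 = 166.40.

166.40 hours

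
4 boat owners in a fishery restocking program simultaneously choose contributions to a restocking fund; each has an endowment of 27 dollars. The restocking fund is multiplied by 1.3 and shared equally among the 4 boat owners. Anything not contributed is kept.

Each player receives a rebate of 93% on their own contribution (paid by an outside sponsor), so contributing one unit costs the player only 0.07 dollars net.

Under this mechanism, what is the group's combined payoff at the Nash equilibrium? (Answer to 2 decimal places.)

240.84 dollars

The effective private return per unit is now (1.3/4) / 0.07 = 4.6429 > 1, so every player's dominant strategy flips to full contribution.
At the Nash equilibrium everyone contributes 27. Group total payoff = 4 × (27 × 0.93 + 1.3 × 27) = 240.84.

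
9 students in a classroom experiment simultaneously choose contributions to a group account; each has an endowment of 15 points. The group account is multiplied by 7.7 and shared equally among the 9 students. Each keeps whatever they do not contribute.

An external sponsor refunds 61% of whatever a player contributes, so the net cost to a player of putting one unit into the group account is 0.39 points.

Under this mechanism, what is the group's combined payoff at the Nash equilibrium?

Under the mechanism each unit contributed yields (7.7/9) / 0.39 = 2.1937 back to its contributor per unit of net cost, which exceeds 1, making full contribution the dominant choice for everyone.
At the Nash equilibrium everyone contributes 15. Group total payoff = 9 × (15 × 0.61 + 7.7 × 15) = 1121.85.

1121.85 points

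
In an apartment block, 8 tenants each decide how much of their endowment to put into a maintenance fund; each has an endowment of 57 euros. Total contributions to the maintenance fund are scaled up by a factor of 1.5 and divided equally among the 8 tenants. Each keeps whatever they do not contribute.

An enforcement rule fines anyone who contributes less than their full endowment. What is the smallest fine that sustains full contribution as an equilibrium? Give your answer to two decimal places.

Given the others contribute fully, the best deviation is to contribute 0 (any partial contribution still incurs the fine and gives up units whose private return 0.1875 is below 1).
Deviating from 57 to 0 saves 57 euros but forfeits the deviator's share of the drop in the maintenance fund: 1.5/8 × 57 = 10.69.
So the deviation gain is 57 − 10.69 = 46.31, and the fine must be at least 46.31 euros to wipe it out.

46.31 euros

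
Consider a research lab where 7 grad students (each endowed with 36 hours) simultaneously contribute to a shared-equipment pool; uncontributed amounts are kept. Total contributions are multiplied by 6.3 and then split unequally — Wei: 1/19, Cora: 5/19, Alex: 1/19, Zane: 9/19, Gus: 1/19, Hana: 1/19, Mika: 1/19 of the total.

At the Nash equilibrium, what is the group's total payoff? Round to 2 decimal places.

Player j's private return per contributed unit is 6.3 × (j's share). Contributing is weakly dominant for j when that share is at least 1/6.3 = 0.1587, and contributing 0 is dominant otherwise.
Cora and Zane clear that bar, contributing 36 each; the remaining 5 contribute 0. Total contributed: 72.
The shared-equipment pool pays out 6.3 × 72 = 453.60 in total (split across the unequal shares, but the aggregate is all that matters for the group sum).
The 5 free-riders keep 36 each, adding 180. Group total = 180 + 453.60 = 633.60.

633.60 hours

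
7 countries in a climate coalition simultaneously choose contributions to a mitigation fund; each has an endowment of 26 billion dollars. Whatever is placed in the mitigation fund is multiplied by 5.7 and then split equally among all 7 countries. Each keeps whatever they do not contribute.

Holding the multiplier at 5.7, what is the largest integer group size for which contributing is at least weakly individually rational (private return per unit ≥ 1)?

5

Private return per unit is 5.7/(group size), which is ≥ 1 whenever the group size is ≤ 5.7.
The largest such integer is 5.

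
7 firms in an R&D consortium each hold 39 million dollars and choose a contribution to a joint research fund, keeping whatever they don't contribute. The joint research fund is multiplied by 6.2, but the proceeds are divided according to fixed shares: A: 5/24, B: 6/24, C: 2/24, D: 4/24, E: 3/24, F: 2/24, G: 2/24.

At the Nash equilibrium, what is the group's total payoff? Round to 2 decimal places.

881.40 million dollars

A player with share s gets back 6.2·s per unit contributed, so full contribution is dominant for anyone with s > 1/6.2 = 0.1613 and zero contribution is dominant for anyone below.
A, B and D are above the threshold, contributing 39 each; the remaining 4 contribute 0. Total contributed: 117.
The joint research fund pays out 6.2 × 117 = 725.40 in total (split across the unequal shares, but the aggregate is all that matters for the group sum).
The 4 free-riders keep 39 each, adding 156. Group total = 156 + 725.40 = 881.40.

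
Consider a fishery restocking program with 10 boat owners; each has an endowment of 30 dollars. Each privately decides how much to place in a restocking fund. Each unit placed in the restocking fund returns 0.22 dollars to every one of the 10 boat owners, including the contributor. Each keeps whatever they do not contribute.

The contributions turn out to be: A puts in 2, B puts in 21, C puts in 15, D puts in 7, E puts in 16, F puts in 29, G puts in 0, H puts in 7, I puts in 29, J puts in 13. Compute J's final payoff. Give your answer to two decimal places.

Total contributed: 2 + 21 + 15 + 7 + 16 + 29 + 0 + 7 + 29 + 13 = 139.
Each receives 0.22 × 139 = 30.58 from the restocking fund.
J keeps 30 − 13 = 17, so J's payoff is 17 + 30.58 = 47.58.

47.58 dollars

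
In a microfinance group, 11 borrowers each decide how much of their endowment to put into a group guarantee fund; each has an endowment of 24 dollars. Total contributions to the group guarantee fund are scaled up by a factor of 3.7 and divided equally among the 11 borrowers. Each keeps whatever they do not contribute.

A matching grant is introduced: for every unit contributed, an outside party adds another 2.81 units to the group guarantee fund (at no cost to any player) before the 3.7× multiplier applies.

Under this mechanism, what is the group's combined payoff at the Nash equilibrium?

The effective private return per unit is now 3.7 × 3.81 / 11 = 1.2815 > 1, so every player's dominant strategy flips to full contribution.
At the Nash equilibrium everyone contributes 24. Group total payoff = 3.7 × 3.81 × 264 = 3721.61.

3721.61 dollars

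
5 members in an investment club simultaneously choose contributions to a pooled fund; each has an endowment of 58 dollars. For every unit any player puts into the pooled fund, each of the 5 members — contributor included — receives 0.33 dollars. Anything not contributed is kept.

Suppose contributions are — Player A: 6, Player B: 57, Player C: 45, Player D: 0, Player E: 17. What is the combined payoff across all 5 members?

371.25 dollars

Total contributed: 6 + 57 + 45 + 0 + 17 = 125; total kept: 5 × 58 − 125 = 165.
The pooled fund pays out 0.33 × 5 × 125 = 206.25 in aggregate.
Group total = 165 + 206.25 = 371.25.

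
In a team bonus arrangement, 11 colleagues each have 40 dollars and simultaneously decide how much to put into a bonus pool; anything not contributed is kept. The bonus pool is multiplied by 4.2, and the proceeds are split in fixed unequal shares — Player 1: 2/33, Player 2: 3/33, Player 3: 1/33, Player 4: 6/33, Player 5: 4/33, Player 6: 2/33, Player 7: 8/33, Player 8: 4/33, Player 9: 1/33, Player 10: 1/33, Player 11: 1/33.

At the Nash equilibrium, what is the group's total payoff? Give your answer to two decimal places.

Player j's private return per contributed unit is 4.2 × (j's share). Contributing is weakly dominant for j when that share is at least 1/4.2 = 0.2381, and contributing 0 is dominant otherwise.
The only share above 0.2381 is Player 7's 8/33, contributing 40; the remaining 10 contribute 0. Total contributed: 40.
The bonus pool pays out 4.2 × 40 = 168.00 in total (split across the unequal shares, but the aggregate is all that matters for the group sum).
The 10 free-riders keep 40 each, adding 400. Group total = 400 + 168.00 = 568.00.

568.00 dollars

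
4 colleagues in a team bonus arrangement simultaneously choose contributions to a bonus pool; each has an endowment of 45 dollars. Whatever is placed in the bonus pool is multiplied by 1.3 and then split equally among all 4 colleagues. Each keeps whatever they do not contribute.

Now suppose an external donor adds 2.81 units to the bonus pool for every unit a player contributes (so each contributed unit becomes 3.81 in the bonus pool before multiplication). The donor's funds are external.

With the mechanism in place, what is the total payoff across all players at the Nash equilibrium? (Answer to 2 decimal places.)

891.54 dollars

The effective private return per unit is now 1.3 × 3.81 / 4 = 1.2383 > 1, so every player's dominant strategy flips to full contribution.
So the Nash equilibrium is full contribution by all 4; the group earns 1.3 × 3.81 × 180 = 891.54.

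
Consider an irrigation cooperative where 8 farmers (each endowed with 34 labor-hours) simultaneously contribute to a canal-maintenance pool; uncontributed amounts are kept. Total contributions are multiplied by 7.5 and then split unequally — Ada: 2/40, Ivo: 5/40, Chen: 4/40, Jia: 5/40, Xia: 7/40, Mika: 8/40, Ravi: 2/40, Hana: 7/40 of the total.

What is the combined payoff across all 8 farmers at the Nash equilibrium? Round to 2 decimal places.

Each unit j contributes comes back to j as 7.5 × (j's share), so j prefers to contribute only if that share exceeds 1/7.5 = 0.1333; otherwise keeping the unit dominates.
The shares above 0.1333 belong to Xia, Mika and Hana, contributing 34 each; the remaining 5 contribute 0. Total contributed: 102.
The canal-maintenance pool pays out 7.5 × 102 = 765.00 in total (split across the unequal shares, but the aggregate is all that matters for the group sum).
The 5 free-riders keep 34 each, adding 170. Group total = 170 + 765.00 = 935.00.

935.00 labor-hours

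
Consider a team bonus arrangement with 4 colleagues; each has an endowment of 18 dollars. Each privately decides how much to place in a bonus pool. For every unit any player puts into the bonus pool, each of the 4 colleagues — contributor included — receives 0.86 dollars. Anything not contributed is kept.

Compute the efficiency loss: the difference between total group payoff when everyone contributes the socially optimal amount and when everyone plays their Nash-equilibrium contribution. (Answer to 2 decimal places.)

The private return per contributed unit is 0.86 < 1, so contributing 0 is dominant for every player. At the Nash equilibrium everyone keeps their 18, and the group total is 4 × 18 = 72.
Each contributed unit returns 3.440 to the group as a whole (0.86 to each of 4 players), which exceeds 1, so the social optimum is full contribution: group total = 3.440 × 72 = 247.68.
Efficiency loss = 247.68 − 72 = 175.68.

175.68 dollars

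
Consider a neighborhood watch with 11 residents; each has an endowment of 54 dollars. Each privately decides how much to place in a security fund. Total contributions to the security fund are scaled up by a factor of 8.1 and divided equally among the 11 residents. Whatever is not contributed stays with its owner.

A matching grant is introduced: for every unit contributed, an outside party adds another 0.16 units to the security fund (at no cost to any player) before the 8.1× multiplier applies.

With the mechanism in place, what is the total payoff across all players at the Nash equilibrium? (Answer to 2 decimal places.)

Even with the mechanism, each unit contributed returns only 8.1 × 1.16 / 11 = 0.8542 per unit of net cost, so contributing nothing is still dominant.
Everyone keeps their endowment and the group total is 11 × 54 = 594.

594.00 dollars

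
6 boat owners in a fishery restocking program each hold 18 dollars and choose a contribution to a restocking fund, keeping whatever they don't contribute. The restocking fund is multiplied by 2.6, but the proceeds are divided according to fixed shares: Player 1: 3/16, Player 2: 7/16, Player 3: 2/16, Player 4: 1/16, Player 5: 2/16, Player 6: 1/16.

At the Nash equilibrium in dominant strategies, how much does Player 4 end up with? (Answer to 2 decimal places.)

For player j, contributing a unit is worthwhile iff 2.6 × (j's share) ≥ 1, i.e. iff j's share is at least 0.3846.
Only Player 2 (7/16) clears that bar, contributing 18; the remaining 5 contribute 0. Total contributed: 18.
Player 4 keeps 18 and receives 2.6 × 18 × 1/16 = 2.93 from the restocking fund, for a payoff of 20.93.

20.93 dollars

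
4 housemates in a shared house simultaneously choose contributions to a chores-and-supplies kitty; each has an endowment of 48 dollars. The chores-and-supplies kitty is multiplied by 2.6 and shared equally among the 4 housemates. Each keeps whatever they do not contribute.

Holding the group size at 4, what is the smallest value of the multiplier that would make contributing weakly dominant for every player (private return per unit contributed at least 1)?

4

A contributed unit returns (multiplier)/4 to its contributor.
This reaches 1 exactly when the multiplier is 4.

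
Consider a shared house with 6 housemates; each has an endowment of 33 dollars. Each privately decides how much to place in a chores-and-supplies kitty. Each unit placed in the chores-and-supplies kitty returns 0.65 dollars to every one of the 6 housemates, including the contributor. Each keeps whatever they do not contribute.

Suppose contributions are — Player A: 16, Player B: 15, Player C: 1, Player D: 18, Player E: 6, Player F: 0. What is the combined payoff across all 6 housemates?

Total contributed: 16 + 15 + 1 + 18 + 6 + 0 = 56; total kept: 6 × 33 − 56 = 142.
The chores-and-supplies kitty pays out 0.65 × 6 × 56 = 218.40 in aggregate.
Group total = 142 + 218.40 = 360.40.

360.40 dollars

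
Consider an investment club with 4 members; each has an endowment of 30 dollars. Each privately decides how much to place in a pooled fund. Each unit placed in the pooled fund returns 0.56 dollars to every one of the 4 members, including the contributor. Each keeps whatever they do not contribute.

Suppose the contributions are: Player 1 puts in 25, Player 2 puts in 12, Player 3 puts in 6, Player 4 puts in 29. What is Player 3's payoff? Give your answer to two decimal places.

64.32 dollars

Total contributed: 25 + 12 + 6 + 29 = 72.
Each receives 0.56 × 72 = 40.32 from the pooled fund.
Player 3 keeps 30 − 6 = 24, so Player 3's payoff is 24 + 40.32 = 64.32.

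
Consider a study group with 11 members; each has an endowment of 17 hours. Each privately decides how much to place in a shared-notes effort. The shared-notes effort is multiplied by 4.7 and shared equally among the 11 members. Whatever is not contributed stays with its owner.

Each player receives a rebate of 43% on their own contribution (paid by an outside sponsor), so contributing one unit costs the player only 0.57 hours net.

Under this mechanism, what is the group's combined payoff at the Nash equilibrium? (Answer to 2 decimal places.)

With the mechanism, a contributed unit returns (4.7/11) / 0.57 = 0.7496 per unit of net cost — still below 1 — so contributing 0 remains dominant for every player.
At the Nash equilibrium no one contributes; group total payoff = 11 × 17 = 187.

187.00 hours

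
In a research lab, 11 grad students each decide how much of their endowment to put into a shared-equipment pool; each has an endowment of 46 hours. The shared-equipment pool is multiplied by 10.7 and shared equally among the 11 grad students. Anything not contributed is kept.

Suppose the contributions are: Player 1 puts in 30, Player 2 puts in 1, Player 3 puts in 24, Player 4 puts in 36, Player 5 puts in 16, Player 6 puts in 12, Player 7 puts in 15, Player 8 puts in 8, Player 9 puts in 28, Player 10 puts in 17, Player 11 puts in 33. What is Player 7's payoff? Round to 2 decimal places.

245.00 hours

Total contributed: 30 + 1 + 24 + 36 + 16 + 12 + 15 + 8 + 28 + 17 + 33 = 220.
Each receives 10.7 × 220 / 11 = 214.00 from the shared-equipment pool.
Player 7 keeps 46 − 15 = 31, so Player 7's payoff is 31 + 214.00 = 245.00.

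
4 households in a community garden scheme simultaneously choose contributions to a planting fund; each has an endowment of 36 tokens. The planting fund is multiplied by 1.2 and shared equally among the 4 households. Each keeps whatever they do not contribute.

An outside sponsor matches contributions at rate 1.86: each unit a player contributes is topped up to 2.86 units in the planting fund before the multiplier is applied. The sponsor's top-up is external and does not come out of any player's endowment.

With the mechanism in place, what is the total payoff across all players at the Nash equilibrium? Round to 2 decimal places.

With the mechanism, a contributed unit returns 1.2 × 2.86 / 4 = 0.8580 per unit of net cost — still below 1 — so contributing 0 remains dominant for every player.
Everyone keeps their endowment and the group total is 4 × 36 = 144.

144.00 tokens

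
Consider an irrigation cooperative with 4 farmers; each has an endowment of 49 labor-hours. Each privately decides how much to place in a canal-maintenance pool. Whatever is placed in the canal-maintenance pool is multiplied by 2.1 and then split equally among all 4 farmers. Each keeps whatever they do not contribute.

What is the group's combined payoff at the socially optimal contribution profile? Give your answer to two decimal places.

411.60 labor-hours

Each contributed unit returns 2.100 to the group as a whole (0.5250 to each of 4 players), which exceeds 1, so the social optimum is full contribution: group total = 2.100 × 196 = 411.60.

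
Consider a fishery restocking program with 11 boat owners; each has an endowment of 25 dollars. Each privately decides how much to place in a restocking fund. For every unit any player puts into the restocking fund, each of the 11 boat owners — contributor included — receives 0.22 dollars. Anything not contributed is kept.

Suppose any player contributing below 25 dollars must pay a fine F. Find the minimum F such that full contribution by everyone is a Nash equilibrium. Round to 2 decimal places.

Given the others contribute fully, the best deviation is to contribute 0 (any partial contribution still incurs the fine and gives up units whose private return 0.22 is below 1).
Deviating from 25 to 0 saves 25 dollars but forfeits the deviator's share of the drop in the restocking fund: 0.22 × 25 = 5.50.
So the deviation gain is 25 − 5.50 = 19.50, and the fine must be at least 19.50 dollars to wipe it out.

19.50 dollars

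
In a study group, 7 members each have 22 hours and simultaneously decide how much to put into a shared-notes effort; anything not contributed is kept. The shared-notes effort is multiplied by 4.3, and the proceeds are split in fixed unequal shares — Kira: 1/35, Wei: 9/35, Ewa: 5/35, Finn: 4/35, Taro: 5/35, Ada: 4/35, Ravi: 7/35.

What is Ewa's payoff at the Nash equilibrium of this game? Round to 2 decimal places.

For player j, contributing a unit is worthwhile iff 4.3 × (j's share) ≥ 1, i.e. iff j's share is at least 0.2326.
Wei alone (share 9/35) is above the threshold, contributing 22; the remaining 6 contribute 0. Total contributed: 22.
Ewa keeps 22 and receives 4.3 × 22 × 5/35 = 13.51 from the shared-notes effort, for a payoff of 35.51.

35.51 hours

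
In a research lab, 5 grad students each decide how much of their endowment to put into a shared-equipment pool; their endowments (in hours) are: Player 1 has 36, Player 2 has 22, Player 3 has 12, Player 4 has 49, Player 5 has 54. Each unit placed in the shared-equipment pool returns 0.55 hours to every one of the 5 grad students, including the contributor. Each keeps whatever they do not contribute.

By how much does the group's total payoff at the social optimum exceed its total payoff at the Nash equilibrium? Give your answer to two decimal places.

302.75 hours

The private return per contributed unit is 0.55 < 1 for everyone, so the Nash equilibrium is zero contribution and the group total is Σ E_j = 36 + 22 + 12 + 49 + 54 = 173.
Each contributed unit returns 2.750 to the group, so the social optimum is full contribution by everyone: group total = 2.750 × 173 = 475.75.
Efficiency loss = (2.750 − 1) × 173 = 302.75.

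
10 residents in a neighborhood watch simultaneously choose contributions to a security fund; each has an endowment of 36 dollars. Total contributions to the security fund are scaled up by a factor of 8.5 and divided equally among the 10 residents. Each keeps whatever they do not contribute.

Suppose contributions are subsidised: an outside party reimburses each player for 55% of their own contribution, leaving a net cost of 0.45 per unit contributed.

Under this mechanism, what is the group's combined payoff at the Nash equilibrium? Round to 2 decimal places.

With the mechanism, a contributed unit returns (8.5/10) / 0.45 = 1.8889 per unit of net cost to the contributor — now above 1 — so contributing fully is weakly dominant for every player.
So the Nash equilibrium is full contribution by all 10; the group earns 10 × (36 × 0.55 + 8.5 × 36) = 3258.00.

3258.00 dollars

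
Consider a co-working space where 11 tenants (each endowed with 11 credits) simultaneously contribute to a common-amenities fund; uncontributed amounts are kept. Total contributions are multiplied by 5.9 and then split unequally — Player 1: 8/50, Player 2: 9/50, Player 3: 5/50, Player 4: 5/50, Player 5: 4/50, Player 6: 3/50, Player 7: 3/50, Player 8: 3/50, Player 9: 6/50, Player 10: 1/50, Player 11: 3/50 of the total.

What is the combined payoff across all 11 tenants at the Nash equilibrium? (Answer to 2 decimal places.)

Each unit j contributes comes back to j as 5.9 × (j's share), so j prefers to contribute only if that share exceeds 1/5.9 = 0.1695; otherwise keeping the unit dominates.
Only Player 2 (9/50) clears that bar, contributing 11; the remaining 10 contribute 0. Total contributed: 11.
The common-amenities fund pays out 5.9 × 11 = 64.90 in total (split across the unequal shares, but the aggregate is all that matters for the group sum).
The 10 free-riders keep 11 each, adding 110. Group total = 110 + 64.90 = 174.90.

174.90 credits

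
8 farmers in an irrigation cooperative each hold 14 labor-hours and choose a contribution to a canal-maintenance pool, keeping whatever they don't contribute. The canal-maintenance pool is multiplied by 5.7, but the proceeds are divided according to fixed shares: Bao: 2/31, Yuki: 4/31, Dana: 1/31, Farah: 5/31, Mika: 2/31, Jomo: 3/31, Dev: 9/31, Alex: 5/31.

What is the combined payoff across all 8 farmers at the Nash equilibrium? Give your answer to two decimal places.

177.80 labor-hours

A player with share s gets back 5.7·s per unit contributed, so full contribution is dominant for anyone with s > 1/5.7 = 0.1754 and zero contribution is dominant for anyone below.
Dev alone (share 9/31) is above the threshold, contributing 14; the remaining 7 contribute 0. Total contributed: 14.
The canal-maintenance pool pays out 5.7 × 14 = 79.80 in total (split across the unequal shares, but the aggregate is all that matters for the group sum).
The 7 free-riders keep 14 each, adding 98. Group total = 98 + 79.80 = 177.80.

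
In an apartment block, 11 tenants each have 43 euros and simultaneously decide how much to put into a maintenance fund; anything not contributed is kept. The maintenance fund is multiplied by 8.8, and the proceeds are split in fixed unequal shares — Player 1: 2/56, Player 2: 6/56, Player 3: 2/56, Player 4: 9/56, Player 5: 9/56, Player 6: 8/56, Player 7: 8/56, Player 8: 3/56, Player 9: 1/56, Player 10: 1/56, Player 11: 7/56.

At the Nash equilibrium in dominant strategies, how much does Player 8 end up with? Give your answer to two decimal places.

Player j's private return per contributed unit is 8.8 × (j's share). Contributing is weakly dominant for j when that share is at least 1/8.8 = 0.1136, and contributing 0 is dominant otherwise.
Player 4, Player 5, Player 6, Player 7 and Player 11 are above the threshold, contributing 43 each; the remaining 6 contribute 0. Total contributed: 215.
Player 8 keeps 43 and receives 8.8 × 215 × 3/56 = 101.36 from the maintenance fund, for a payoff of 144.36.

144.36 euros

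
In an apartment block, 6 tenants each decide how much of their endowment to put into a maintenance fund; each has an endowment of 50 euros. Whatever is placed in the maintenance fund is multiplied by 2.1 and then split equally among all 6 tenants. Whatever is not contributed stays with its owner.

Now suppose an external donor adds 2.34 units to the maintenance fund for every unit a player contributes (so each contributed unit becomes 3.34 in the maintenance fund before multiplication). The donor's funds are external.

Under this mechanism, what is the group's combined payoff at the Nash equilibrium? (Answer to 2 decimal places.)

With the mechanism, a contributed unit returns 2.1 × 3.34 / 6 = 1.1690 per unit of net cost to the contributor — now above 1 — so contributing fully is weakly dominant for every player.
So the Nash equilibrium is full contribution by all 6; the group earns 2.1 × 3.34 × 300 = 2104.20.

2104.20 euros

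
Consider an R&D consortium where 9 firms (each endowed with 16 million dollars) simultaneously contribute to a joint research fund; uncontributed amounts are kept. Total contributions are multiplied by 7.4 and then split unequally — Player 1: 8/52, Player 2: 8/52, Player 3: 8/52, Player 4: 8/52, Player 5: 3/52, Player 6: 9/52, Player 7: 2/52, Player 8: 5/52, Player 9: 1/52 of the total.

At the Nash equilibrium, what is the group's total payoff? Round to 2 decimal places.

656.00 million dollars

A player with share s gets back 7.4·s per unit contributed, so full contribution is dominant for anyone with s > 1/7.4 = 0.1351 and zero contribution is dominant for anyone below.
Player 1, Player 2, Player 3, Player 4 and Player 6 clear that bar, contributing 16 each; the remaining 4 contribute 0. Total contributed: 80.
The joint research fund pays out 7.4 × 80 = 592.00 in total (split across the unequal shares, but the aggregate is all that matters for the group sum).
The 4 free-riders keep 16 each, adding 64. Group total = 64 + 592.00 = 656.00.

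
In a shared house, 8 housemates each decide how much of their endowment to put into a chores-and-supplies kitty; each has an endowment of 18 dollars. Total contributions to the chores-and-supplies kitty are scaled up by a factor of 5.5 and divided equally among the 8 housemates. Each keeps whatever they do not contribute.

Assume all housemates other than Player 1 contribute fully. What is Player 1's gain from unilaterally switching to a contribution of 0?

Switching from a contribution of 18 to 0 lets Player 1 keep an extra 18 dollars, but lowers the chores-and-supplies kitty by 18, which costs Player 1 their own share of that drop: 5.5/8 × 18 = 12.37.
Net gain = 18 − 12.37 = 5.63. The private return per contributed unit (0.6875) is below 1, so free-riding is indeed the best response regardless of what the others do.

5.63 dollars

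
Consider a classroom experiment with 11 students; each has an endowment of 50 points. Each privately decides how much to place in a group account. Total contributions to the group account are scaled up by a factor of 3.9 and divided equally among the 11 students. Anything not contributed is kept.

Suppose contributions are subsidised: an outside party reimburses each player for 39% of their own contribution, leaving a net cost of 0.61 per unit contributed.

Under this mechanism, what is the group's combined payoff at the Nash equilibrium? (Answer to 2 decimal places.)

550.00 points

The effective private return is (3.9/11) / 0.61 = 0.5812, which is still under 1, so the mechanism doesn't change anyone's dominant strategy: zero contribution.
Everyone keeps their endowment and the group total is 11 × 50 = 550.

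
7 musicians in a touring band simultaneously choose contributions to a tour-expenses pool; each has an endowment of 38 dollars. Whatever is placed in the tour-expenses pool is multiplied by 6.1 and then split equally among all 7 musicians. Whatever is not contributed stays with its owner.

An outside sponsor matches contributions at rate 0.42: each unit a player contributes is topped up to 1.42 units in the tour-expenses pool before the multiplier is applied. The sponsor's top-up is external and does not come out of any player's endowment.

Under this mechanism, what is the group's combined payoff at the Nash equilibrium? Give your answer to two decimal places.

The effective private return per unit is now 6.1 × 1.42 / 7 = 1.2374 > 1, so every player's dominant strategy flips to full contribution.
At the Nash equilibrium everyone contributes 38. Group total payoff = 6.1 × 1.42 × 266 = 2304.09.

2304.09 dollars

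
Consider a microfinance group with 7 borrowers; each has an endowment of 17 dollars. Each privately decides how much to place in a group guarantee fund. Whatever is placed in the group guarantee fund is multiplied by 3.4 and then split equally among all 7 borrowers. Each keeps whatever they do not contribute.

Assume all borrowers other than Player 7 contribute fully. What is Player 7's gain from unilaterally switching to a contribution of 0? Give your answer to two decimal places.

Switching from a contribution of 17 to 0 lets Player 7 keep an extra 17 dollars, but lowers the group guarantee fund by 17, which costs Player 7 their own share of that drop: 3.4/7 × 17 = 8.26.
Net gain = 17 − 8.26 = 8.74. The private return per contributed unit (0.4857) is below 1, so free-riding is indeed the best response regardless of what the others do.

8.74 dollars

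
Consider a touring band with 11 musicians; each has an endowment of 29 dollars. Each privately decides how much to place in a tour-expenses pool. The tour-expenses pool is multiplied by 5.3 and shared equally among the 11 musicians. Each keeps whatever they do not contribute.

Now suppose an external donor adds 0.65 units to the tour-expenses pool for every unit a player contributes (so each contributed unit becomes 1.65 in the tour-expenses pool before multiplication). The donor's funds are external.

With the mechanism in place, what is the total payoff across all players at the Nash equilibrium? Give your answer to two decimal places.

319.00 dollars

The effective private return is 5.3 × 1.65 / 11 = 0.7950, which is still under 1, so the mechanism doesn't change anyone's dominant strategy: zero contribution.
At the Nash equilibrium no one contributes; group total payoff = 11 × 29 = 319.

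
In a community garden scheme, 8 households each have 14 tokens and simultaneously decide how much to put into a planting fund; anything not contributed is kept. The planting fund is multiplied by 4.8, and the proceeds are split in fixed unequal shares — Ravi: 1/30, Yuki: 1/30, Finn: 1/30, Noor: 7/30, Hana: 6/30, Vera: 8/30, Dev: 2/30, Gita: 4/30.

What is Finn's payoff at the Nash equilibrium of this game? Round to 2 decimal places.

18.48 tokens

A player with share s gets back 4.8·s per unit contributed, so full contribution is dominant for anyone with s > 1/4.8 = 0.2083 and zero contribution is dominant for anyone below.
The shares above 0.2083 belong to Noor and Vera, contributing 14 each; the remaining 6 contribute 0. Total contributed: 28.
Finn keeps 14 and receives 4.8 × 28 × 1/30 = 4.48 from the planting fund, for a payoff of 18.48.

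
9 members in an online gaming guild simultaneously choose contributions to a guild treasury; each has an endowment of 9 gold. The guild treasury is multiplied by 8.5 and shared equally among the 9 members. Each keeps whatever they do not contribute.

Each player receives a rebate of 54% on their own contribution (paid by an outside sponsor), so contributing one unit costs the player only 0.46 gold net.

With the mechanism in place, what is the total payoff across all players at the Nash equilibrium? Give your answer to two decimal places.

732.24 gold

The effective private return per unit is now (8.5/9) / 0.46 = 2.0531 > 1, so every player's dominant strategy flips to full contribution.
At the Nash equilibrium everyone contributes 9. Group total payoff = 9 × (9 × 0.54 + 8.5 × 9) = 732.24.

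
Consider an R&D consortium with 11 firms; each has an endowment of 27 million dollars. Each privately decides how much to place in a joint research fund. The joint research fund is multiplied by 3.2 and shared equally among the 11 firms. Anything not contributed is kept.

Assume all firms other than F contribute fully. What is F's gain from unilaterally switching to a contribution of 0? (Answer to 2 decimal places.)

19.15 million dollars

Switching from a contribution of 27 to 0 lets F keep an extra 27 million dollars, but lowers the joint research fund by 27, which costs F their own share of that drop: 3.2/11 × 27 = 7.85.
Net gain = 27 − 7.85 = 19.15. The private return per contributed unit (0.2909) is below 1, so free-riding is indeed the best response regardless of what the others do.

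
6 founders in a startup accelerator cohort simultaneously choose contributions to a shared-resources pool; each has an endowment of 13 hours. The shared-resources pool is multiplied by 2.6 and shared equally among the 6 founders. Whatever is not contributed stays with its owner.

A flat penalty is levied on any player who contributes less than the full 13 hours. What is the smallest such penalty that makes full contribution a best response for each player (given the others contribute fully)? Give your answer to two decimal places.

Given the others contribute fully, the best deviation is to contribute 0 (any partial contribution still incurs the fine and gives up units whose private return 0.4333 is below 1).
Deviating from 13 to 0 saves 13 hours but forfeits the deviator's share of the drop in the shared-resources pool: 2.6/6 × 13 = 5.63.
So the deviation gain is 13 − 5.63 = 7.37, and the fine must be at least 7.37 hours to wipe it out.

7.37 hours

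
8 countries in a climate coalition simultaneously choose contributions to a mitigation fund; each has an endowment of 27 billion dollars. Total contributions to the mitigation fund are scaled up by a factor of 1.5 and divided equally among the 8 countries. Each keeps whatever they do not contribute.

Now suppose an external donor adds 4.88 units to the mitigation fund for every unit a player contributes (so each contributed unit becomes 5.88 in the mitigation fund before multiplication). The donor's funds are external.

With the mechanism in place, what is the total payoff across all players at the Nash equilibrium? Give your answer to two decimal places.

The effective private return per unit is now 1.5 × 5.88 / 8 = 1.1025 > 1, so every player's dominant strategy flips to full contribution.
At the Nash equilibrium everyone contributes 27. Group total payoff = 1.5 × 5.88 × 216 = 1905.12.

1905.12 billion dollars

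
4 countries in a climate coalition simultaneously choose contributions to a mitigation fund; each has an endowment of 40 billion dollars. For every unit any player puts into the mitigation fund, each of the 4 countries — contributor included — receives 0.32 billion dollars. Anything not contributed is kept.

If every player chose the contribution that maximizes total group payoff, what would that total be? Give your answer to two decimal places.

204.80 billion dollars

Each contributed unit returns 1.280 to the group as a whole (0.32 to each of 4 players), which exceeds 1, so the social optimum is full contribution: group total = 1.280 × 160 = 204.80.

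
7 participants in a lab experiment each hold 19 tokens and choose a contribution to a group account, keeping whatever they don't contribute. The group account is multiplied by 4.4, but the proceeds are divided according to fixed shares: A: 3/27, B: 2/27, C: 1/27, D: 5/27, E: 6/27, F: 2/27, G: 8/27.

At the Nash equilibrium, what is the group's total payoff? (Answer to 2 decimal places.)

A player with share s gets back 4.4·s per unit contributed, so full contribution is dominant for anyone with s > 1/4.4 = 0.2273 and zero contribution is dominant for anyone below.
Only G (8/27) clears that bar, contributing 19; the remaining 6 contribute 0. Total contributed: 19.
The group account pays out 4.4 × 19 = 83.60 in total (split across the unequal shares, but the aggregate is all that matters for the group sum).
The 6 free-riders keep 19 each, adding 114. Group total = 114 + 83.60 = 197.60.

197.60 tokens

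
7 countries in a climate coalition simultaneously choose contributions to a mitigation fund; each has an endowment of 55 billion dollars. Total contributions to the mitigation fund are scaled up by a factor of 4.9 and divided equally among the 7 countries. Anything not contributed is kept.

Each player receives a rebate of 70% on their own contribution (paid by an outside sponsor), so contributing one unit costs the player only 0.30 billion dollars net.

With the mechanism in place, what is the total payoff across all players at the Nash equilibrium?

2156.00 billion dollars

The effective private return per unit is now (4.9/7) / 0.30 = 2.3333 > 1, so every player's dominant strategy flips to full contribution.
At the Nash equilibrium everyone contributes 55. Group total payoff = 7 × (55 × 0.70 + 4.9 × 55) = 2156.00.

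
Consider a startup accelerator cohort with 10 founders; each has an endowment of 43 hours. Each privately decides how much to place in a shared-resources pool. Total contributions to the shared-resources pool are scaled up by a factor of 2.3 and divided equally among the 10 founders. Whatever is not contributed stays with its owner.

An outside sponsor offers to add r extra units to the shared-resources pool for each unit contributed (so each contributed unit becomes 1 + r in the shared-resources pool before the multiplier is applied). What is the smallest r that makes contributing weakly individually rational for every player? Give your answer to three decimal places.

With matching at rate r, one contributed unit becomes (1 + r) in the shared-resources pool and returns 2.3 × (1 + r) / 10 to the contributor.
Setting this equal to 1: 1 + r = 10/2.3 = 4.3478.
So the minimum matching rate is r = 4.3478 − 1 = 3.348.

3.348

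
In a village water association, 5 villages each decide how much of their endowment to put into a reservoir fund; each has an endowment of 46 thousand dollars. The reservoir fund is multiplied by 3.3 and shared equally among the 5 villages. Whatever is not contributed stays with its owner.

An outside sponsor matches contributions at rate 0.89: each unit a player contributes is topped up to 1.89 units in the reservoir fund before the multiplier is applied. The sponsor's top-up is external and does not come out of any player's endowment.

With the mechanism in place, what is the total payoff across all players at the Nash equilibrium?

With the mechanism, a contributed unit returns 3.3 × 1.89 / 5 = 1.2474 per unit of net cost to the contributor — now above 1 — so contributing fully is weakly dominant for every player.
So the Nash equilibrium is full contribution by all 5; the group earns 3.3 × 1.89 × 230 = 1434.51.

1434.51 thousand dollars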